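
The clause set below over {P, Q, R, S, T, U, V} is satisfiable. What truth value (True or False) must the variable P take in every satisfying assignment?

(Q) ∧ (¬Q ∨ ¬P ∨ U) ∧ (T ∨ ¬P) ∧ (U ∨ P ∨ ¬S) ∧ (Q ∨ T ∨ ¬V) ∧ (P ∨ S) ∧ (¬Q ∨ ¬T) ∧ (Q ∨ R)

Suppose P = True.
Unit clause (Q) forces Q = True.
Unit clause (U) forces U = True.
Unit clause (T) forces T = True.
Now (¬T) is unsatisfied and unit — conflict.
So every satisfying assignment has P = False.

False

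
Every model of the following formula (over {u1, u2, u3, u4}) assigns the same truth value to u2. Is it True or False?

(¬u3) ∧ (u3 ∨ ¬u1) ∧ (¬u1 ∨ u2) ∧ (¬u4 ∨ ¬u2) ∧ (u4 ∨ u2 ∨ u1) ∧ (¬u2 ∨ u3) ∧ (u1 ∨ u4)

Suppose u2 = True.
Unit clause (¬u3) forces u3 = False.
Now (u3) is unsatisfied and unit — conflict.
So every satisfying assignment has u2 = False.

False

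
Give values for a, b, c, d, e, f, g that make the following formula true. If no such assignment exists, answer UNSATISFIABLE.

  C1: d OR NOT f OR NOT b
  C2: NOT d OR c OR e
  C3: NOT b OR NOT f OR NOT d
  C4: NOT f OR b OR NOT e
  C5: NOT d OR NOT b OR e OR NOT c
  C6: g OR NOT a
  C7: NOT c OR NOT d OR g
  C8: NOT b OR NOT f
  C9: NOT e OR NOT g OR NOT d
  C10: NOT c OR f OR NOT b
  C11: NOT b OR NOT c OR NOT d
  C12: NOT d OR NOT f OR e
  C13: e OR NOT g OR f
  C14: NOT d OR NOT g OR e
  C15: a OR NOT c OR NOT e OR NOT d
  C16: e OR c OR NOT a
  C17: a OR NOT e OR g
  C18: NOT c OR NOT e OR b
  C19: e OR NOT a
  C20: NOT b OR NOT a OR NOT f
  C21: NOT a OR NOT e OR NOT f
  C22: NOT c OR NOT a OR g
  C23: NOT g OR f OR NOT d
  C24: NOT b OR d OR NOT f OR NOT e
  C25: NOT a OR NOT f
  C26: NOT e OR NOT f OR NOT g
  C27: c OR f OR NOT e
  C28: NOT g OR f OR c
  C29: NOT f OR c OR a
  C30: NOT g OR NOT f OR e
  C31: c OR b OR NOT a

Try g = false.
From the singleton clause (NOT a), a = false.
From the singleton clause (NOT e), e = false.
Try d = false.
Try f = true.
From the singleton clause (NOT b), b = false.
From the singleton clause (c), c = true.
This assignment satisfies each clause.

a=false,  b=false,  c=true,  d=false,  e=false,  f=true,  g=false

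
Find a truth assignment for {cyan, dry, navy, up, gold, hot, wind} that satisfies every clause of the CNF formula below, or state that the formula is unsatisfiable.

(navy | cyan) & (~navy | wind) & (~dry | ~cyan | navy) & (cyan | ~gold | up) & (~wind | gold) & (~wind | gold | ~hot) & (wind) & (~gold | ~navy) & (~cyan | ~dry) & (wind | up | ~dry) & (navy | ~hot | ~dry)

cyan ↦ 1, dry ↦ 0, navy ↦ 0, up ↦ 1, gold ↦ 1, hot ↦ 0, wind ↦ 1

Unit clause (wind) forces wind = 1.
Unit clause (gold) forces gold = 1.
Unit clause (~navy) forces navy = 0.
Unit clause (cyan) forces cyan = 1.
Unit clause (~dry) forces dry = 0.
No clause remains; up, hot are free.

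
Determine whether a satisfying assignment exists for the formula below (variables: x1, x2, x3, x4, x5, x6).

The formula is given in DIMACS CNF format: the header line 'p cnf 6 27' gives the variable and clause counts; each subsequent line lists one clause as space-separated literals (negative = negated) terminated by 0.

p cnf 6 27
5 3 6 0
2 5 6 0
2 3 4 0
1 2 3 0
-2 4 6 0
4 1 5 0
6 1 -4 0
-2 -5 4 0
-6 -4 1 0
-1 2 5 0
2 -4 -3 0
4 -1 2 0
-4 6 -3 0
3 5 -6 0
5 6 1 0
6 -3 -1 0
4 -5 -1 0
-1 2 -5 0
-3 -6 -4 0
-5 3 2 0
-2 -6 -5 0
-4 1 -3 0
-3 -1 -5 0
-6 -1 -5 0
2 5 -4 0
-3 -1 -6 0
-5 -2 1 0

Yes

Case x5 = True:
Case x2 = False:
From the singleton clause (¬x1), x1 = False.
From the singleton clause (x3), x3 = True.
From the singleton clause (¬x4), x4 = False.
No clause remains; x6 is free.
A satisfying assignment: x1 ↦ False, x2 ↦ False, x3 ↦ True, x4 ↦ False, x5 ↦ True, x6 ↦ True.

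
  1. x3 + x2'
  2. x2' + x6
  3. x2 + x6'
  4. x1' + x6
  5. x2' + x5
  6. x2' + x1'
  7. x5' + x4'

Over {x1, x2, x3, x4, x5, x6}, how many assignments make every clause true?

7

There are 2^6 = 64 truth assignments over (x1, x2, x3, x4, x5, x6).
Split on x2. With x2 = 1, the clauses containing x2 are satisfied and x2' drops from the rest; 1 of the 2^5 = 32 assignments to the other variables satisfy what remains.
With x2 = 0, by the same count on the reduced clause set, 6 assignments work.
Total: 1 + 6 = 7.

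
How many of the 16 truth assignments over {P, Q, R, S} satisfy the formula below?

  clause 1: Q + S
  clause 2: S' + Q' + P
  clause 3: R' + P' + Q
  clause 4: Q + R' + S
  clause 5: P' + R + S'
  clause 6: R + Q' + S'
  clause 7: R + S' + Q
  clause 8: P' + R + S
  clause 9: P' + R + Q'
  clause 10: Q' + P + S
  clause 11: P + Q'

3

There are 2^4 = 16 truth assignments over (P, Q, R, S).
Split on R. With R = 1, the clauses containing R are satisfied and R' drops from the rest; 3 of the 2^3 = 8 assignments to the other variables satisfy what remains.
With R = 0, by the same count on the reduced clause set, 0 assignments work.
(One model: P=F, Q=F, R=T, S=T.)
Total: 3 + 0 = 3.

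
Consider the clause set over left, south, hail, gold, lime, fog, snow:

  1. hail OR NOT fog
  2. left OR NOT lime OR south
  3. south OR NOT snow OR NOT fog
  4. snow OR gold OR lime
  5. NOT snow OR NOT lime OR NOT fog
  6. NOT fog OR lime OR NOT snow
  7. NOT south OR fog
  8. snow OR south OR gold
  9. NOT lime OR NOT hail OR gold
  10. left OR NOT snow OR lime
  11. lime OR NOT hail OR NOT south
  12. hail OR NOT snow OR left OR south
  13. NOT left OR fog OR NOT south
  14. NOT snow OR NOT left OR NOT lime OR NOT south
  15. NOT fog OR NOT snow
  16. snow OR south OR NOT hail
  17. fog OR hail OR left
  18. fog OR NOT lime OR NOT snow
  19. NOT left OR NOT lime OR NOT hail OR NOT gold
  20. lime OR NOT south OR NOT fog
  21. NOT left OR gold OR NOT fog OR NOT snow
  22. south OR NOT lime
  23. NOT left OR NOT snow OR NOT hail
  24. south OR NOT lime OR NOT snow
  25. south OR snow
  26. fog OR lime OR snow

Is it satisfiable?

Branch on hail: set hail = false.
(NOT fog) alone gives fog = false.
(NOT south) alone gives south = false.
(left) alone gives left = true.
(NOT lime) alone gives lime = false.
(snow) alone gives snow = true.
No clause remains; gold is free.
A satisfying assignment: left=true, south=false, hail=false, gold=false, lime=false, fog=false, snow=true.

Yes, satisfiable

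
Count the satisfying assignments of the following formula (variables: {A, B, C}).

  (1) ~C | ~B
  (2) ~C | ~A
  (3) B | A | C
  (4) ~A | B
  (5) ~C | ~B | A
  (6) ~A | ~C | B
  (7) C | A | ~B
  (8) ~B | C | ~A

1

There are 2^3 = 8 truth assignments over (A, B, C).
Split on C. With C = 1, the clauses containing C are satisfied and ~C drops from the rest; 1 of the 2^2 = 4 assignments to the other variables satisfy what remains.
With C = 0, by the same count on the reduced clause set, 0 assignments work.
(One model: A=F, B=F, C=T.)
Total: 1 + 0 = 1.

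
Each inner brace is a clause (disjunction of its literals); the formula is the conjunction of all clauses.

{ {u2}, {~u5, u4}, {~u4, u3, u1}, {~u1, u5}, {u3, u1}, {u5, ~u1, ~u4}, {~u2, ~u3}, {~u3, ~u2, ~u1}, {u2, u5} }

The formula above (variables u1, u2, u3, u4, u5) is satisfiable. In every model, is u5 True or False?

Suppose u5 = 0.
(u2) alone gives u2 = 1.
(~u1) alone gives u1 = 0.
(u3) alone gives u3 = 1.
That conflicts with the unit clause (~u3).
So every satisfying assignment has u5 = True.

True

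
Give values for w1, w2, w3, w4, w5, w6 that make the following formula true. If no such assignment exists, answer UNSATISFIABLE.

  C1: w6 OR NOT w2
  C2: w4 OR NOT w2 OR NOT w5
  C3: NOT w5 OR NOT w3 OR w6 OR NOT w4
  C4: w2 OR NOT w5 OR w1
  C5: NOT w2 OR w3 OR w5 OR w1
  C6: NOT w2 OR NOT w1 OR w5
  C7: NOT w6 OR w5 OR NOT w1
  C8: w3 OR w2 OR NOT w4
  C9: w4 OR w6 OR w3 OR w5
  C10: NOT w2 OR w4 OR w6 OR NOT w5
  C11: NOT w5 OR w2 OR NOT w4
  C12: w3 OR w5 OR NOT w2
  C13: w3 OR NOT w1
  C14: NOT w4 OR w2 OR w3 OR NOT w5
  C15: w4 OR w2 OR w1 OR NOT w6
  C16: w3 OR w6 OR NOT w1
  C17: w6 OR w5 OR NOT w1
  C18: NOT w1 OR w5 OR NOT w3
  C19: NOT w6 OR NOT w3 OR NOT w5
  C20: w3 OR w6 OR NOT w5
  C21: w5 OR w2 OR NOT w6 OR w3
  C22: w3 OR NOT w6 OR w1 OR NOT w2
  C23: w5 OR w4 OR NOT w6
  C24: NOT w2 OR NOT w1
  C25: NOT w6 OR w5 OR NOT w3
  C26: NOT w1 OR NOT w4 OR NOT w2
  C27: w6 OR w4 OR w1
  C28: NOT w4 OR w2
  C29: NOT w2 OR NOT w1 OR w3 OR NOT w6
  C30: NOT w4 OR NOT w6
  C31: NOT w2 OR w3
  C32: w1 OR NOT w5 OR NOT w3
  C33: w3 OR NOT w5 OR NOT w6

Suppose w6 = false.
Unit clause (NOT w2) forces w2 = false.
Unit clause (NOT w4) forces w4 = false.
Unit clause (w1) forces w1 = true.
Unit clause (w3) forces w3 = true.
Unit clause (w5) forces w5 = true.
This assignment satisfies each clause.

w1 ↦ true; w2 ↦ false; w3 ↦ true; w4 ↦ false; w5 ↦ true; w6 ↦ false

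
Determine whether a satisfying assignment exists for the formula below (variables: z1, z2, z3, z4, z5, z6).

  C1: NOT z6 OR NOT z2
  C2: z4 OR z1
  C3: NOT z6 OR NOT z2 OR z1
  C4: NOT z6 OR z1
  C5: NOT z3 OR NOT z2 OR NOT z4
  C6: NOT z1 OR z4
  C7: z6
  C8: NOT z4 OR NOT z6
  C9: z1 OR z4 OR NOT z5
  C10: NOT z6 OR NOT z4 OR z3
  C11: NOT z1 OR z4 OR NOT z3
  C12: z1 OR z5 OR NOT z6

From the singleton clause (z6), z6 = true.
From the singleton clause (NOT z2), z2 = false.
From the singleton clause (z1), z1 = true.
From the singleton clause (z4), z4 = true.
Now (NOT z4) is unsatisfied and unit — conflict.
No assignment satisfies every clause.

No, unsatisfiable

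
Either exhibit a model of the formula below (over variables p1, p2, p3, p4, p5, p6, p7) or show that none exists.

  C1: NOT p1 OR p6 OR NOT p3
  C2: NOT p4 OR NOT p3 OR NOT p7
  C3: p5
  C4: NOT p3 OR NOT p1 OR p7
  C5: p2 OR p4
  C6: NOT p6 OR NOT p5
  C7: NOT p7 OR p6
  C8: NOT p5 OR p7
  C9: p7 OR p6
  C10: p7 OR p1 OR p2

UNSATISFIABLE

Unit clause (p5) forces p5 = true.
Unit clause (NOT p6) forces p6 = false.
Unit clause (NOT p7) forces p7 = false.
That conflicts with the unit clause (p7).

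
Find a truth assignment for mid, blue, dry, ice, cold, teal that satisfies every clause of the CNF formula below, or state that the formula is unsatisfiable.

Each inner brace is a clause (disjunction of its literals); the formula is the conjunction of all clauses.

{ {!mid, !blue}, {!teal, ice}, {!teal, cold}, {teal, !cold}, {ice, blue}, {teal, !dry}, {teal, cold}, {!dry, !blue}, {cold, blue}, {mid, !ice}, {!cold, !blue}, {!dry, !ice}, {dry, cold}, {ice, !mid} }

mid=true,  blue=false,  dry=false,  ice=true,  cold=true,  teal=true

Branch on mid: set mid = true.
(!blue) alone gives blue = false.
(ice) alone gives ice = true.
(cold) alone gives cold = true.
(teal) alone gives teal = true.
(!dry) alone gives dry = false.
Every clause now holds.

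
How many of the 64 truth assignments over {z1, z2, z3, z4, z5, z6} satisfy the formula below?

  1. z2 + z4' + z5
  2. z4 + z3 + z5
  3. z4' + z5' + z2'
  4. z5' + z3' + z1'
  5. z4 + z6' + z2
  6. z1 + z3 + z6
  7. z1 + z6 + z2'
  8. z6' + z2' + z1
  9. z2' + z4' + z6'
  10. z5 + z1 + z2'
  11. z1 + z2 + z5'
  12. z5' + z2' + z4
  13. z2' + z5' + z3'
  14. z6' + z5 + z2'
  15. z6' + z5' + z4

There are 2^6 = 64 truth assignments over (z1, z2, z3, z4, z5, z6).
Split on z6. With z6 = 1, the clauses containing z6 are satisfied and z6' drops from the rest; 1 of the 2^5 = 32 assignments to the other variables satisfy what remains.
With z6 = 0, by the same count on the reduced clause set, 7 assignments work.
(One model: z1=F, z2=F, z3=T, z4=F, z5=F, z6=F.)
Total: 1 + 7 = 8.

8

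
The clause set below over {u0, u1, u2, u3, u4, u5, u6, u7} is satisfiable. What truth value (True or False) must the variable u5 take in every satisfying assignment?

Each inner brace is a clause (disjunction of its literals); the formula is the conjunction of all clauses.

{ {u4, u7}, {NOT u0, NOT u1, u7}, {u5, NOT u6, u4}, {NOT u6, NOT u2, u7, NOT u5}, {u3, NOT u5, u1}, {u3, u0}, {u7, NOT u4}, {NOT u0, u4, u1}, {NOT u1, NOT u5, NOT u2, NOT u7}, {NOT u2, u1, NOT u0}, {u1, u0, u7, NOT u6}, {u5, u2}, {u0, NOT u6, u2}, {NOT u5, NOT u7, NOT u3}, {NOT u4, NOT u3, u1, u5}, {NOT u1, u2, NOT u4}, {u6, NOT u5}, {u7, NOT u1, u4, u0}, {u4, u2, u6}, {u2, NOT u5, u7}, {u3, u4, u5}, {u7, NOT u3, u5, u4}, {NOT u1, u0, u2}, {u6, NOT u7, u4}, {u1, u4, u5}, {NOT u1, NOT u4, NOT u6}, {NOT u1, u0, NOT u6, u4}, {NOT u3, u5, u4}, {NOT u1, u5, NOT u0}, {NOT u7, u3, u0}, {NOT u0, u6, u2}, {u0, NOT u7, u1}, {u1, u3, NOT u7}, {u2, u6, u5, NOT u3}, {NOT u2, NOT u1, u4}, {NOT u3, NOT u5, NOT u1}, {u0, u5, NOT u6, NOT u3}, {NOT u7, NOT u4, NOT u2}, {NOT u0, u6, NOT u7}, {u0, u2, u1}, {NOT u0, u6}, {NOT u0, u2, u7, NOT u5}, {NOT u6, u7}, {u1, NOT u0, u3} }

Suppose u5 = false.
From the singleton clause (u2), u2 = true.
Suppose u4 = true.
From the singleton clause (u7), u7 = true.
But (NOT u7) is also a unit clause — contradiction.
So u4 must be the other value — set u4 = false.
From the singleton clause (u7), u7 = true.
From the singleton clause (NOT u6), u6 = false.
But (u6) is also a unit clause — contradiction.
Neither u4 = true nor u4 = false works.
So every satisfying assignment has u5 = True.

True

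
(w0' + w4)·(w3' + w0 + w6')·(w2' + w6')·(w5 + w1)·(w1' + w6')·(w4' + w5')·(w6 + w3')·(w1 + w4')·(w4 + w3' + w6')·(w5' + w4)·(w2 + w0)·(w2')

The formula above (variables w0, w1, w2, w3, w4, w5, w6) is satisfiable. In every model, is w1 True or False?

Suppose w1 = 0.
The clause (w5) is unit, so w5 = 1.
The clause (w4') is unit, so w4 = 0.
That conflicts with the unit clause (w4).
So every satisfying assignment has w1 = True.

True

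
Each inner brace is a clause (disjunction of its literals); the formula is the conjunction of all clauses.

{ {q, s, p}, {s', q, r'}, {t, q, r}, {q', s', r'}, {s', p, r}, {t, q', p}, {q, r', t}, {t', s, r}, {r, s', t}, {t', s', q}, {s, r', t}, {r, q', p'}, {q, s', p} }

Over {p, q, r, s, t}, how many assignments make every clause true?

3

There are 2^5 = 32 truth assignments over (p, q, r, s, t).
Split on p. With p = 1, the clauses containing p are satisfied and p' drops from the rest; 2 of the 2^4 = 16 assignments to the other variables satisfy what remains.
With p = 0, by the same count on the reduced clause set, 1 assignment works.
Total: 2 + 1 = 3.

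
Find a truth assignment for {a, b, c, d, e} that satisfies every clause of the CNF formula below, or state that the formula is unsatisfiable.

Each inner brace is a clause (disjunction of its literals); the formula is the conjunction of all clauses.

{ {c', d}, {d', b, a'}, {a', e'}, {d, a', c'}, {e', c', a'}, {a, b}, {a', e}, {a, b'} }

UNSATISFIABLE

Try c = 0.
Try a = 0.
From the singleton clause (b), b = 1.
That conflicts with the unit clause (b').
Backtrack on a: now try a = 1.
From the singleton clause (e'), e = 0.
That conflicts with the unit clause (e).
Either choice for a ends in contradiction.
Backtrack on c: now try c = 1.
From the singleton clause (d), d = 1.
Try b = 1.
From the singleton clause (a), a = 1.
From the singleton clause (e'), e = 0.
That conflicts with the unit clause (e).
Backtrack on b: now try b = 0.
From the singleton clause (a'), a = 0.
That conflicts with the unit clause (a).
Either choice for b ends in contradiction.
Either choice for c ends in contradiction.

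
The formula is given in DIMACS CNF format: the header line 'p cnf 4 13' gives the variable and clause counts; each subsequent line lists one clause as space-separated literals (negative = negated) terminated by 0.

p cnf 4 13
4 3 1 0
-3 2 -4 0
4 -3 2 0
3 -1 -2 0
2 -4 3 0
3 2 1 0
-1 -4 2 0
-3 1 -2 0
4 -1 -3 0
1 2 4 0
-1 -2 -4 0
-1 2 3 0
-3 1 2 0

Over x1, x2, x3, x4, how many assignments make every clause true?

There are 2^4 = 16 truth assignments over (x1, x2, x3, x4).
Check each against the 13 clauses (columns in the order x1, x2, x3, x4):
  F F F F  ✗ fails (x4 ∨ x3 ∨ x1)
  F F F T  ✗ fails (x2 ∨ ¬x4 ∨ x3)
  F F T F  ✗ fails (x4 ∨ ¬x3 ∨ x2)
  F F T T  ✗ fails (¬x3 ∨ x2 ∨ ¬x4)
  F T F F  ✗ fails (x4 ∨ x3 ∨ x1)
  F T F T  ✓ satisfies all
  F T T F  ✗ fails (¬x3 ∨ x1 ∨ ¬x2)
  F T T T  ✗ fails (¬x3 ∨ x1 ∨ ¬x2)
  T F F F  ✗ fails (¬x1 ∨ x2 ∨ x3)
  T F F T  ✗ fails (x2 ∨ ¬x4 ∨ x3)
  T F T F  ✗ fails (x4 ∨ ¬x3 ∨ x2)
  T F T T  ✗ fails (¬x3 ∨ x2 ∨ ¬x4)
  T T F F  ✗ fails (x3 ∨ ¬x1 ∨ ¬x2)
  T T F T  ✗ fails (x3 ∨ ¬x1 ∨ ¬x2)
  T T T F  ✗ fails (x4 ∨ ¬x1 ∨ ¬x3)
  T T T T  ✗ fails (¬x1 ∨ ¬x2 ∨ ¬x4)
1 of the 16 rows is a model.

1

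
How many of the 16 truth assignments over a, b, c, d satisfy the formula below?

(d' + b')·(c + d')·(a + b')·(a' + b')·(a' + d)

4

There are 2^4 = 16 truth assignments over (a, b, c, d).
Check each against the 5 clauses (columns in the order a, b, c, d):
  F F F F  ✓ satisfies all
  F F F T  ✗ fails (c + d')
  F F T F  ✓ satisfies all
  F F T T  ✓ satisfies all
  F T F F  ✗ fails (a + b')
  F T F T  ✗ fails (d' + b')
  F T T F  ✗ fails (a + b')
  F T T T  ✗ fails (d' + b')
  T F F F  ✗ fails (a' + d)
  T F F T  ✗ fails (c + d')
  T F T F  ✗ fails (a' + d)
  T F T T  ✓ satisfies all
  T T F F  ✗ fails (a' + b')
  T T F T  ✗ fails (d' + b')
  T T T F  ✗ fails (a' + b')
  T T T T  ✗ fails (d' + b')
4 of the 16 rows are models.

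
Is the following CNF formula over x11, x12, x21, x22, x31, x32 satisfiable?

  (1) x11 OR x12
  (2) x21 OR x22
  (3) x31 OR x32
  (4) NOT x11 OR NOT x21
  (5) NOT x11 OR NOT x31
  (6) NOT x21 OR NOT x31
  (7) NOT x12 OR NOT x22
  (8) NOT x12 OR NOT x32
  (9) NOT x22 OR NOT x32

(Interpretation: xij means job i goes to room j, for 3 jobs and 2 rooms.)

No

Try x11 = true.
Unit clause (NOT x21) forces x21 = false.
Unit clause (x22) forces x22 = true.
Unit clause (NOT x31) forces x31 = false.
Unit clause (x32) forces x32 = true.
That conflicts with the unit clause (NOT x32).
Undo x11 and try x11 = false.
Unit clause (x12) forces x12 = true.
Unit clause (NOT x22) forces x22 = false.
Unit clause (x21) forces x21 = true.
Unit clause (NOT x31) forces x31 = false.
Unit clause (x32) forces x32 = true.
That conflicts with the unit clause (NOT x32).
Neither x11 = true nor x11 = false works.
No assignment satisfies every clause.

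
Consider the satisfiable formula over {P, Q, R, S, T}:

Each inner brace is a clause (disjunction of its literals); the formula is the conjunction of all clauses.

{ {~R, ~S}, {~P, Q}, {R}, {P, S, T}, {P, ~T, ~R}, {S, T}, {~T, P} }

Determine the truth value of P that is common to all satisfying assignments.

True

Suppose P = 0.
From the singleton clause (R), R = 1.
From the singleton clause (~S), S = 0.
From the singleton clause (T), T = 1.
Now (~T) is unsatisfied and unit — conflict.
So every satisfying assignment has P = True.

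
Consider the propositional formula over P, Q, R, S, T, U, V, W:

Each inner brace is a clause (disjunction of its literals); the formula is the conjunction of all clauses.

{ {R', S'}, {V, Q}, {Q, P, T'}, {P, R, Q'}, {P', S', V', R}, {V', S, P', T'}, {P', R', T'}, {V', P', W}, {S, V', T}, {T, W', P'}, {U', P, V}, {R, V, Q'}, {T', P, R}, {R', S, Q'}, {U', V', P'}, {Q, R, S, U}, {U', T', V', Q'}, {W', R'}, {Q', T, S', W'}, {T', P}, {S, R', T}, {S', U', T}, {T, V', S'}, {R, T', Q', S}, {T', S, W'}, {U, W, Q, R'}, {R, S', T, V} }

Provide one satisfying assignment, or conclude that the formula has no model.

UNSATISFIABLE

Case R = 0:
Case V = 1:
Case P = 1:
From the singleton clause (S'), S = 0.
From the singleton clause (T'), T = 0.
That conflicts with the unit clause (T).
That branch fails; take P = 0 instead.
From the singleton clause (Q'), Q = 0.
From the singleton clause (T'), T = 0.
From the singleton clause (S), S = 1.
That conflicts with the unit clause (S').
Both values of P lead to a conflict.
That branch fails; take V = 0 instead.
From the singleton clause (Q), Q = 1.
That conflicts with the unit clause (Q').
Both values of V lead to a conflict.
That branch fails; take R = 1 instead.
From the singleton clause (S'), S = 0.
From the singleton clause (Q'), Q = 0.
From the singleton clause (V), V = 1.
From the singleton clause (T), T = 1.
From the singleton clause (P), P = 1.
That conflicts with the unit clause (P').
Both values of R lead to a conflict.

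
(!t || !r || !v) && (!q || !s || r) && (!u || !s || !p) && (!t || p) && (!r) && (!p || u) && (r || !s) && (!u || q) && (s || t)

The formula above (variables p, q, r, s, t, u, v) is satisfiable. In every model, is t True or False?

Suppose t = false.
Unit clause (!r) forces r = false.
Unit clause (!s) forces s = false.
Now (s) is unsatisfied and unit — conflict.
So every satisfying assignment has t = True.

True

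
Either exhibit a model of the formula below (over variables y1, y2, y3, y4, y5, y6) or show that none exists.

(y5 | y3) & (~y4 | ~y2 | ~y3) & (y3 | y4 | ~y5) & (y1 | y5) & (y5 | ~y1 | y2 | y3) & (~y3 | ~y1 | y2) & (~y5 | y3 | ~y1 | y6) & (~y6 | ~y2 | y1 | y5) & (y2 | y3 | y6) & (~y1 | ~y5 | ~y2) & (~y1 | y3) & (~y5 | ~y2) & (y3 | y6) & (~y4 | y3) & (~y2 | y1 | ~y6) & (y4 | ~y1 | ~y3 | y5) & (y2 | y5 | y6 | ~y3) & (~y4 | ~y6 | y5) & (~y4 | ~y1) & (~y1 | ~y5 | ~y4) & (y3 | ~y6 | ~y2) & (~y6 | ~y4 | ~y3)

y1: 0, y2: 0, y3: 1, y4: 1, y5: 1, y6: 0

Branch on y5: set y5 = 1.
The clause (~y2) is unit, so y2 = 0.
Branch on y3: set y3 = 1.
The clause (~y1) is unit, so y1 = 0.
Branch on y6: set y6 = 0.
All clauses hold; y4 can take either value.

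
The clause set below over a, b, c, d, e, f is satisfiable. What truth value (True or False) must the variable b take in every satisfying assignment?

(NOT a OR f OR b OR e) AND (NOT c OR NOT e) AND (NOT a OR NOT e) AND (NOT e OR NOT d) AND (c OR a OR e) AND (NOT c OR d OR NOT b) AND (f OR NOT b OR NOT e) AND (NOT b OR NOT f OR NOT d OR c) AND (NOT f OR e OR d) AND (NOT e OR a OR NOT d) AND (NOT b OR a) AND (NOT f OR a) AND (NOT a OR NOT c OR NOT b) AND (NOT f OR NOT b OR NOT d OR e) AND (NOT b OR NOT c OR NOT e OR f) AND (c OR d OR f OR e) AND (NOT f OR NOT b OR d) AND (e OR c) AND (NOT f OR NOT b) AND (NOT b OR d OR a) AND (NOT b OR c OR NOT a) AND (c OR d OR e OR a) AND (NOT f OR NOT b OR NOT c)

False

Suppose b = true.
(a) alone gives a = true.
(NOT e) alone gives e = false.
(NOT c) alone gives c = false.
But (c) is also a unit clause — contradiction.
So every satisfying assignment has b = False.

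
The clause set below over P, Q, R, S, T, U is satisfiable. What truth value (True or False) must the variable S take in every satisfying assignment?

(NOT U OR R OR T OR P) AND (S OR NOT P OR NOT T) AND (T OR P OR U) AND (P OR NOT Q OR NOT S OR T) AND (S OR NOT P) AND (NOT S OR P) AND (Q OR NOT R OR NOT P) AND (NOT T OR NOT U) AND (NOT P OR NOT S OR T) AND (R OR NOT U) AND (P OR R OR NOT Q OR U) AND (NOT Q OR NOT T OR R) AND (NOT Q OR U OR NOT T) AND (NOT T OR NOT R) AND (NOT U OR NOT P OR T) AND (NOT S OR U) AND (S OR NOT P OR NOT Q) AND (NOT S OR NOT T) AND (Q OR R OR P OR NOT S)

Suppose S = true.
(P) alone gives P = true.
(T) alone gives T = true.
That conflicts with the unit clause (NOT T).
So every satisfying assignment has S = False.

False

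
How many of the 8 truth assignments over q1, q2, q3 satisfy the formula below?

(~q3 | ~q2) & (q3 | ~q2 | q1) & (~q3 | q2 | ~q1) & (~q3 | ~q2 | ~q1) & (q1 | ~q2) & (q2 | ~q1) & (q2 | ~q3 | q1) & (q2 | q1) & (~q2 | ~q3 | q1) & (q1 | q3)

There are 2^3 = 8 truth assignments over (q1, q2, q3).
Split on q2. With q2 = 1, the clauses containing q2 are satisfied and ~q2 drops from the rest; 1 of the 2^2 = 4 assignments to the other variables satisfy what remains.
With q2 = 0, by the same count on the reduced clause set, 0 assignments work.
(One model: q1=T, q2=T, q3=F.)
Total: 1 + 0 = 1.

1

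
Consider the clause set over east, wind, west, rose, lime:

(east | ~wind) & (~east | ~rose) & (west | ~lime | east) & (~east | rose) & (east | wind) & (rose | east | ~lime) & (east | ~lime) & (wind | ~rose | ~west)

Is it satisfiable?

No, unsatisfiable

Branch on east: set east = 1.
From the singleton clause (~rose), rose = 0.
But (rose) is also a unit clause — contradiction.
Backtrack on east: now try east = 0.
From the singleton clause (~wind), wind = 0.
But (wind) is also a unit clause — contradiction.
Neither east = 1 nor east = 0 works.
No assignment satisfies every clause.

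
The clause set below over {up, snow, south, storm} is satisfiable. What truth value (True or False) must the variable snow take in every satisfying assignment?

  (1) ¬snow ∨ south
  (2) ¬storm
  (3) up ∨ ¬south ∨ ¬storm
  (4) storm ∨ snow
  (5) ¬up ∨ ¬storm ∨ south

True

Suppose snow = False.
(¬storm) alone gives storm = False.
Now (storm) is unsatisfied and unit — conflict.
So every satisfying assignment has snow = True.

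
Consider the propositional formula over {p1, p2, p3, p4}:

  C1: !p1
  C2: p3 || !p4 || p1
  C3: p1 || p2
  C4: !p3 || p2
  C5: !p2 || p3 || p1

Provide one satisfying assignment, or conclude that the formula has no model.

p1 ↦ false, p2 ↦ true, p3 ↦ true, p4 ↦ false

(!p1) alone gives p1 = false.
(p2) alone gives p2 = true.
(p3) alone gives p3 = true.
Every clause is now satisfied; p4 is unconstrained.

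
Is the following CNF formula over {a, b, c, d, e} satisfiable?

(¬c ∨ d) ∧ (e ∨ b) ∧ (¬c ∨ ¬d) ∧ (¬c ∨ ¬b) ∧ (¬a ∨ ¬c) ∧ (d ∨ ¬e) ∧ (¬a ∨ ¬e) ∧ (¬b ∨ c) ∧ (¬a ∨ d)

Yes, satisfiable

Suppose c = False.
(¬b) alone gives b = False.
(e) alone gives e = True.
(d) alone gives d = True.
(¬a) alone gives a = False.
All clauses are satisfied.
A satisfying assignment: a=False, b=False, c=False, d=True, e=True.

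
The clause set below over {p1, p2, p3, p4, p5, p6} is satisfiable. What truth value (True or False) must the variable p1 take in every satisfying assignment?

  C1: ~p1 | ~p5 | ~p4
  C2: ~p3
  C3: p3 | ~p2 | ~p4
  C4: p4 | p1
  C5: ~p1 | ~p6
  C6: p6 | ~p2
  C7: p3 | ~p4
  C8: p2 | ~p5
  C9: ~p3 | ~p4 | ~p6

Suppose p1 = 0.
(~p3) alone gives p3 = 0.
(p4) alone gives p4 = 1.
But (~p4) is also a unit clause — contradiction.
So every satisfying assignment has p1 = True.

True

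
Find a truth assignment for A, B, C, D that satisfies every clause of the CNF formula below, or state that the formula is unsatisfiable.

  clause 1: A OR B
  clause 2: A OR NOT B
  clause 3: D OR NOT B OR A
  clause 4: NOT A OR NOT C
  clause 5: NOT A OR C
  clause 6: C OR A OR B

Case A = true:
(NOT C) alone gives C = false.
But (C) is also a unit clause — contradiction.
Undo A and try A = false.
(B) alone gives B = true.
But (NOT B) is also a unit clause — contradiction.
Either choice for A ends in contradiction.

UNSATISFIABLE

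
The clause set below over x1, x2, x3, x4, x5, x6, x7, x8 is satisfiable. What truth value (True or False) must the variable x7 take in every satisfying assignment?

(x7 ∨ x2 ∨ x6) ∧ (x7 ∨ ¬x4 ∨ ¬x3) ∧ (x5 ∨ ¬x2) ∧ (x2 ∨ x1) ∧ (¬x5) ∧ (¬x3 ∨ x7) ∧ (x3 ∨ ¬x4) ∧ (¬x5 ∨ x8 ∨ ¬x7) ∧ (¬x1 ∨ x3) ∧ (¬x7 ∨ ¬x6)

Suppose x7 = False.
From the singleton clause (¬x5), x5 = False.
From the singleton clause (¬x2), x2 = False.
From the singleton clause (x6), x6 = True.
From the singleton clause (x1), x1 = True.
From the singleton clause (¬x3), x3 = False.
That conflicts with the unit clause (x3).
So every satisfying assignment has x7 = True.

True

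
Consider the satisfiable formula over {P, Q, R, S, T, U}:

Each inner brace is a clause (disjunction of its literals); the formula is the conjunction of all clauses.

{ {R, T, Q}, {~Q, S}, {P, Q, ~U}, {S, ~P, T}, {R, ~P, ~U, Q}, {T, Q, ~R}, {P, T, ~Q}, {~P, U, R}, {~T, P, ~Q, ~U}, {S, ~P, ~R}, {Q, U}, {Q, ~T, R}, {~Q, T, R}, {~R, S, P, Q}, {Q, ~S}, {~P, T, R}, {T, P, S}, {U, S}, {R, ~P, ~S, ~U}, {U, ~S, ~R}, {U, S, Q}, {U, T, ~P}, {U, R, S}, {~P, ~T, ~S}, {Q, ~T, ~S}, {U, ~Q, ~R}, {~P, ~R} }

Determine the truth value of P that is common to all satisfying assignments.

Suppose P = 1.
Unit clause (~R) forces R = 0.
Unit clause (U) forces U = 1.
Unit clause (Q) forces Q = 1.
Unit clause (S) forces S = 1.
Now (~S) is unsatisfied and unit — conflict.
So every satisfying assignment has P = False.

False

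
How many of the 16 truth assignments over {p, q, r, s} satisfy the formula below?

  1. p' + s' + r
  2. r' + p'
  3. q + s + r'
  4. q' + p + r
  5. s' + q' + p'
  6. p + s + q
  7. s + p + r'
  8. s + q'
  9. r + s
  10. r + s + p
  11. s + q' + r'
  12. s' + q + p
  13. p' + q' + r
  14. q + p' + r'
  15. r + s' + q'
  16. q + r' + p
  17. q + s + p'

1

There are 2^4 = 16 truth assignments over (p, q, r, s).
Check each against the 17 clauses (columns in the order p, q, r, s):
  F F F F  ✗ fails (p + s + q)
  F F F T  ✗ fails (s' + q + p)
  F F T F  ✗ fails (q + s + r')
  F F T T  ✗ fails (s' + q + p)
  F T F F  ✗ fails (q' + p + r)
  F T F T  ✗ fails (q' + p + r)
  F T T F  ✗ fails (s + p + r')
  F T T T  ✓ satisfies all
  T F F F  ✗ fails (r + s)
  T F F T  ✗ fails (p' + s' + r)
  T F T F  ✗ fails (r' + p')
  T F T T  ✗ fails (r' + p')
  T T F F  ✗ fails (s + q')
  T T F T  ✗ fails (p' + s' + r)
  T T T F  ✗ fails (r' + p')
  T T T T  ✗ fails (r' + p')
1 of the 16 rows is a model.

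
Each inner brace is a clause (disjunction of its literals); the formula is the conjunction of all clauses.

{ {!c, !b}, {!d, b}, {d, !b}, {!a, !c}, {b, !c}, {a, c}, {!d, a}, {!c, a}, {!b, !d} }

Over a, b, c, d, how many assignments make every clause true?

1

There are 2^4 = 16 truth assignments over (a, b, c, d).
Check each against the 9 clauses (columns in the order a, b, c, d):
  F F F F  ✗ fails (a || c)
  F F F T  ✗ fails (!d || b)
  F F T F  ✗ fails (b || !c)
  F F T T  ✗ fails (!d || b)
  F T F F  ✗ fails (d || !b)
  F T F T  ✗ fails (a || c)
  F T T F  ✗ fails (!c || !b)
  F T T T  ✗ fails (!c || !b)
  T F F F  ✓ satisfies all
  T F F T  ✗ fails (!d || b)
  T F T F  ✗ fails (!a || !c)
  T F T T  ✗ fails (!d || b)
  T T F F  ✗ fails (d || !b)
  T T F T  ✗ fails (!b || !d)
  T T T F  ✗ fails (!c || !b)
  T T T T  ✗ fails (!c || !b)
1 of the 16 rows is a model.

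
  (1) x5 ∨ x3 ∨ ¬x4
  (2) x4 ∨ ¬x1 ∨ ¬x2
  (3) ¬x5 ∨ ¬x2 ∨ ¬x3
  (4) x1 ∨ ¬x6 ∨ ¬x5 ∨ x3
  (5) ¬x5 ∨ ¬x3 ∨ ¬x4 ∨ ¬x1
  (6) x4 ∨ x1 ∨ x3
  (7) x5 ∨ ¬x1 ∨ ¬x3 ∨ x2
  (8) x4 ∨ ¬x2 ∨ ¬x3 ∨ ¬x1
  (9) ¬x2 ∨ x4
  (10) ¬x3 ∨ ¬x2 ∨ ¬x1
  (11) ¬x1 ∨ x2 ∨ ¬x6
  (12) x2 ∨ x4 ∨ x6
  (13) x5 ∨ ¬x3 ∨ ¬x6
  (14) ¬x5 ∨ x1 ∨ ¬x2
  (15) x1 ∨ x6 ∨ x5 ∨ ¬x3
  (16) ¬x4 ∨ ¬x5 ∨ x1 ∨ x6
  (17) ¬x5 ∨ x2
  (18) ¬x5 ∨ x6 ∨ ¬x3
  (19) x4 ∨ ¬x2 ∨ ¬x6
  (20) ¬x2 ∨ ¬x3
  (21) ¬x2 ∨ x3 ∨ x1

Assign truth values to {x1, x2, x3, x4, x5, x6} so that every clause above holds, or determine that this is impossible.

Try x2 = True.
(x4) alone gives x4 = True.
(¬x3) alone gives x3 = False.
(x5) alone gives x5 = True.
(x1) alone gives x1 = True.
All clauses hold; x6 can take either value.

x1: True, x2: True, x3: False, x4: True, x5: True, x6: False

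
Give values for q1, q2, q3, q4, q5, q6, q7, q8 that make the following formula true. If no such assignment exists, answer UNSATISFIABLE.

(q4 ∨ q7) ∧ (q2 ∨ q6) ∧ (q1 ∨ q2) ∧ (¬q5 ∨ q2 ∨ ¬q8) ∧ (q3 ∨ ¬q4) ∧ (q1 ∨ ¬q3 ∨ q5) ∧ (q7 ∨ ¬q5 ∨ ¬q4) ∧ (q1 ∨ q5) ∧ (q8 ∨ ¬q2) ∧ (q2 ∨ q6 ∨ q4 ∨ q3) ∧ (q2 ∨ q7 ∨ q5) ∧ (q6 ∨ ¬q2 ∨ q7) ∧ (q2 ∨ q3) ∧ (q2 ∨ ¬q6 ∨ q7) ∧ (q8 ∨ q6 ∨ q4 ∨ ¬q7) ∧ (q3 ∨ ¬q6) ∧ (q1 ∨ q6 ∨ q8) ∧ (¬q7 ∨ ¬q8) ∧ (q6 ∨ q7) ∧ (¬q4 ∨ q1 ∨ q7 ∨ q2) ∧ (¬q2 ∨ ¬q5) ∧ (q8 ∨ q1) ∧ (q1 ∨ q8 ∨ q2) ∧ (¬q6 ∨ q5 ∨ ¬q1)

q1: True,  q2: False,  q3: True,  q4: False,  q5: True,  q6: True,  q7: True,  q8: False

Branch on q4: set q4 = False.
(q7) alone gives q7 = True.
(¬q8) alone gives q8 = False.
(¬q2) alone gives q2 = False.
(q6) alone gives q6 = True.
(q1) alone gives q1 = True.
(q3) alone gives q3 = True.
(q5) alone gives q5 = True.
All clauses are satisfied.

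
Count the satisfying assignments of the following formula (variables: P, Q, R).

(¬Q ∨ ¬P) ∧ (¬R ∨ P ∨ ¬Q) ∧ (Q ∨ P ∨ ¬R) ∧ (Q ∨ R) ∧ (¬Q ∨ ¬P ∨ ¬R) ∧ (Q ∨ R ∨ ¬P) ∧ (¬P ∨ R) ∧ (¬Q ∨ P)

There are 2^3 = 8 truth assignments over (P, Q, R).
Check each against the 8 clauses (columns in the order P, Q, R):
  F F F  ✗ fails (Q ∨ R)
  F F T  ✗ fails (Q ∨ P ∨ ¬R)
  F T F  ✗ fails (¬Q ∨ P)
  F T T  ✗ fails (¬R ∨ P ∨ ¬Q)
  T F F  ✗ fails (Q ∨ R)
  T F T  ✓ satisfies all
  T T F  ✗ fails (¬Q ∨ ¬P)
  T T T  ✗ fails (¬Q ∨ ¬P)
1 of the 8 rows is a model.

1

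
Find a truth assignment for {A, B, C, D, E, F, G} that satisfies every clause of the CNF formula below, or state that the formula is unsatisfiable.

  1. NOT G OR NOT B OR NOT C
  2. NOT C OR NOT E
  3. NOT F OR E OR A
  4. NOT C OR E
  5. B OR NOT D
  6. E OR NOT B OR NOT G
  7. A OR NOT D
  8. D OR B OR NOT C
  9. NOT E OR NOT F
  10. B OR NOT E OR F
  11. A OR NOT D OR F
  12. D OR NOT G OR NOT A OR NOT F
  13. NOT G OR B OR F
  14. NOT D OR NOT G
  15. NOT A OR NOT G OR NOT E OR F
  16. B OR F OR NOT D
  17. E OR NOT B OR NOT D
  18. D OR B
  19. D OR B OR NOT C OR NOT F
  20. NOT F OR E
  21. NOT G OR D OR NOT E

Case C = false:
Case B = true:
Case E = true:
From the singleton clause (NOT F), F = false.
Case A = false:
From the singleton clause (NOT D), D = false.
From the singleton clause (NOT G), G = false.
This assignment satisfies each clause.

A: false,  B: true,  C: false,  D: false,  E: true,  F: false,  G: false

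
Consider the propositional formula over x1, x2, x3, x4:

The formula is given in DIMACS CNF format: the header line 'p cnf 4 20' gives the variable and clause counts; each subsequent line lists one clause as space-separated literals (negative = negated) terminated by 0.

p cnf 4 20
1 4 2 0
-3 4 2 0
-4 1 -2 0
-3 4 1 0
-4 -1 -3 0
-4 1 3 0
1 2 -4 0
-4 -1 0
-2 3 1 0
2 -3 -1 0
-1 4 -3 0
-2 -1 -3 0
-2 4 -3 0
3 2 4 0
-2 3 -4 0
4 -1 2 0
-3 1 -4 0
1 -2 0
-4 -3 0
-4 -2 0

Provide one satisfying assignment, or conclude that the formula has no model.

x1=True; x2=True; x3=False; x4=False

Try x4 = False.
Try x1 = True.
(¬x3) alone gives x3 = False.
(x2) alone gives x2 = True.
This assignment satisfies each clause.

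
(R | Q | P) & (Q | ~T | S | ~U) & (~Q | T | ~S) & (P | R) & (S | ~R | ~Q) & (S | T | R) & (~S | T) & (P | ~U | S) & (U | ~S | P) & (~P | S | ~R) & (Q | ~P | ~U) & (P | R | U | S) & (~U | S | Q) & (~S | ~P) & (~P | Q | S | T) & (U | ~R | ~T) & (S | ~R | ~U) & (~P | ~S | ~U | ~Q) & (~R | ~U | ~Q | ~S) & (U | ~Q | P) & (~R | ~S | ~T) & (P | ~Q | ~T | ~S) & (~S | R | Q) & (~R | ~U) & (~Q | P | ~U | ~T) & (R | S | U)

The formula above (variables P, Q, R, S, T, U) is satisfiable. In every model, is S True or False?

Suppose S = 1.
From the singleton clause (T), T = 1.
From the singleton clause (~P), P = 0.
From the singleton clause (R), R = 1.
Now (~R) is unsatisfied and unit — conflict.
So every satisfying assignment has S = False.

False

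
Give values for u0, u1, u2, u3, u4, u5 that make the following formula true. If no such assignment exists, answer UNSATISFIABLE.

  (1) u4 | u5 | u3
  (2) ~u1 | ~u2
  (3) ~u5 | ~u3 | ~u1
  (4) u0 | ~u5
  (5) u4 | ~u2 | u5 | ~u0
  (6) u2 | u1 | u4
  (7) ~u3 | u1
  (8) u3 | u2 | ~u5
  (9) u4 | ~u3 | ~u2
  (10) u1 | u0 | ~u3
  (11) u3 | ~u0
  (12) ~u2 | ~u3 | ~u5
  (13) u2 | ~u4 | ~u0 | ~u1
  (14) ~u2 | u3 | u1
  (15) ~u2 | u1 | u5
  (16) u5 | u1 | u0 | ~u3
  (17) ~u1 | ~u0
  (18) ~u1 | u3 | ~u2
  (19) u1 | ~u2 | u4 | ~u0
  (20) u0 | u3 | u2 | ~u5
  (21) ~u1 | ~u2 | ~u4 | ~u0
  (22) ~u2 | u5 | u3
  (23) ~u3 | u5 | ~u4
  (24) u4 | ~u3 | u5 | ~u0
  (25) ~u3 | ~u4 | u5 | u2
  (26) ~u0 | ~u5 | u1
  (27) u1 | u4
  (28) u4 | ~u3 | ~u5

Branch on u1: set u1 = 1.
From the singleton clause (~u2), u2 = 0.
From the singleton clause (~u0), u0 = 0.
From the singleton clause (~u5), u5 = 0.
Branch on u4: set u4 = 1.
From the singleton clause (~u3), u3 = 0.
Every clause now holds.

u0: 0,  u1: 1,  u2: 0,  u3: 0,  u4: 1,  u5: 0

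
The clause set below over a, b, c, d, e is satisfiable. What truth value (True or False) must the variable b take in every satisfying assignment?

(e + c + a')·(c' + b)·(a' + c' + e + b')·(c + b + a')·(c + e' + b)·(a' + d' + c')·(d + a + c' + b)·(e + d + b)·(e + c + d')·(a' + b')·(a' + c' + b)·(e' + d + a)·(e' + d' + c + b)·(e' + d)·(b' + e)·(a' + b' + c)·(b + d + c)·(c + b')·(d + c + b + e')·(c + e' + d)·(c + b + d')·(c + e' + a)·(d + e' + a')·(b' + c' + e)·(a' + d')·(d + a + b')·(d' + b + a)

True

Suppose b = 0.
(c') alone gives c = 0.
(a') alone gives a = 0.
(e') alone gives e = 0.
(d) alone gives d = 1.
But (d') is also a unit clause — contradiction.
So every satisfying assignment has b = True.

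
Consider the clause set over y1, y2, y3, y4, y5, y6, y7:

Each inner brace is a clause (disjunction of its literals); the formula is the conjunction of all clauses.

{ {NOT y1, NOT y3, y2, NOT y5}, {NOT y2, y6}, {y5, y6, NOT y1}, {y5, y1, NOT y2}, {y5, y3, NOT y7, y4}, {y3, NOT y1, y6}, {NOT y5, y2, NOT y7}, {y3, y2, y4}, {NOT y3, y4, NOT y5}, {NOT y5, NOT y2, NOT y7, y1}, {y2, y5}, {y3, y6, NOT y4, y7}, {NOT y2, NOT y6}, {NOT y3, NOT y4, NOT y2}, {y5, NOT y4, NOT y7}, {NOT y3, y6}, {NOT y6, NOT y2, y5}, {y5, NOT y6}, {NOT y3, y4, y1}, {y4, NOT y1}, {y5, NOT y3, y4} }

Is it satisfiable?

Branch on y2: set y2 = false.
From the singleton clause (y5), y5 = true.
From the singleton clause (NOT y7), y7 = false.
Branch on y1: set y1 = true.
From the singleton clause (NOT y3), y3 = false.
From the singleton clause (y6), y6 = true.
From the singleton clause (y4), y4 = true.
This assignment satisfies each clause.
A satisfying assignment: y1=true, y2=false, y3=false, y4=true, y5=true, y6=true, y7=false.

Yes, satisfiable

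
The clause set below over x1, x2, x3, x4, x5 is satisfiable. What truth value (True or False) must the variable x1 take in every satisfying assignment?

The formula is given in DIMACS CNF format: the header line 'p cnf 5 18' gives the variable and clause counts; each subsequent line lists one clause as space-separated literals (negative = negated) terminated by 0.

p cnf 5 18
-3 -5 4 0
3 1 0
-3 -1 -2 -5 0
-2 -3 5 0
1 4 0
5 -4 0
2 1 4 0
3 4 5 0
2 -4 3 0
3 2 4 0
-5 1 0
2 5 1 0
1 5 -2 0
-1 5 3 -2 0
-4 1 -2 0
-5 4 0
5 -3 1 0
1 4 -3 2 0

Suppose x1 = False.
The clause (x3) is unit, so x3 = True.
The clause (x4) is unit, so x4 = True.
The clause (x5) is unit, so x5 = True.
That conflicts with the unit clause (¬x5).
So every satisfying assignment has x1 = True.

True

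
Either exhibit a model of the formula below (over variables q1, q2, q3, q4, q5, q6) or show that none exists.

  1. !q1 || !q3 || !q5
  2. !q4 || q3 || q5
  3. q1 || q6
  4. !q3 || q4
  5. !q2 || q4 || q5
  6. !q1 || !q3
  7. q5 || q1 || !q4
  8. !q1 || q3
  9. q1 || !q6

UNSATISFIABLE

Branch on q1: set q1 = true.
Unit clause (!q3) forces q3 = false.
But (q3) is also a unit clause — contradiction.
That branch fails; take q1 = false instead.
Unit clause (q6) forces q6 = true.
But (!q6) is also a unit clause — contradiction.
Either choice for q1 ends in contradiction.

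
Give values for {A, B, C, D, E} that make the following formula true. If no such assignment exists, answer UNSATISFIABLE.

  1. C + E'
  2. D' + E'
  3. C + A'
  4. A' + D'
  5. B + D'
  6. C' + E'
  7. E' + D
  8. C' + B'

Case C = 1:
From the singleton clause (E'), E = 0.
From the singleton clause (B'), B = 0.
From the singleton clause (D'), D = 0.
Every clause is now satisfied; A is unconstrained.

A=1, B=0, C=1, D=0, E=0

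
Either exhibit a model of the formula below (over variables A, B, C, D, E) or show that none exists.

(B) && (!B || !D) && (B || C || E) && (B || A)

Unit clause (B) forces B = true.
Unit clause (!D) forces D = false.
No clause remains; A, C, E are free.

A: false,  B: true,  C: false,  D: false,  E: true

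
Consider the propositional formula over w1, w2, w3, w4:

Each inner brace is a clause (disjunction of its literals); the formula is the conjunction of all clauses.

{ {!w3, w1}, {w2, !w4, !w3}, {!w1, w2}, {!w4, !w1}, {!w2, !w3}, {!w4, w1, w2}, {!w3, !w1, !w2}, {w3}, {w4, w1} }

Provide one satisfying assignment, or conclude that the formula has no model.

UNSATISFIABLE

Unit clause (w3) forces w3 = true.
Unit clause (w1) forces w1 = true.
Unit clause (w2) forces w2 = true.
But (!w2) is also a unit clause — contradiction.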